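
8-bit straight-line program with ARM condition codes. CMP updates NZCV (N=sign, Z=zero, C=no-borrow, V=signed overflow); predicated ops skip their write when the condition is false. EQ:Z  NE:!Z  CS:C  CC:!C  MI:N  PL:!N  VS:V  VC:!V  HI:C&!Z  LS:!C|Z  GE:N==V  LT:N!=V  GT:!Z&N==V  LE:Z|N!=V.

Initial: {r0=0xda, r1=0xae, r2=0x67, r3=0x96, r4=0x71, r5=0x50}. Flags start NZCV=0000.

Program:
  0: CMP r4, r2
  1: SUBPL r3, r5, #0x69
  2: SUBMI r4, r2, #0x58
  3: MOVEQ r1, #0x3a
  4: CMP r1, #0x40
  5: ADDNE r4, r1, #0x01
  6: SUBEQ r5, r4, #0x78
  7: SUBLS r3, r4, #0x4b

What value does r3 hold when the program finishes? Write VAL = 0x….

[0] flags=0010 → (cmp)
[1] flags=0010 PL?T → r3=0xe7
[2] flags=0010 MI?F → skip
[3] flags=0010 EQ?F → skip
[4] flags=0011 → (cmp)
[5] flags=0011 NE?T → r4=0xaf
[6] flags=0011 EQ?F → skip
[7] flags=0011 LS?F → skip

VAL = 0xe7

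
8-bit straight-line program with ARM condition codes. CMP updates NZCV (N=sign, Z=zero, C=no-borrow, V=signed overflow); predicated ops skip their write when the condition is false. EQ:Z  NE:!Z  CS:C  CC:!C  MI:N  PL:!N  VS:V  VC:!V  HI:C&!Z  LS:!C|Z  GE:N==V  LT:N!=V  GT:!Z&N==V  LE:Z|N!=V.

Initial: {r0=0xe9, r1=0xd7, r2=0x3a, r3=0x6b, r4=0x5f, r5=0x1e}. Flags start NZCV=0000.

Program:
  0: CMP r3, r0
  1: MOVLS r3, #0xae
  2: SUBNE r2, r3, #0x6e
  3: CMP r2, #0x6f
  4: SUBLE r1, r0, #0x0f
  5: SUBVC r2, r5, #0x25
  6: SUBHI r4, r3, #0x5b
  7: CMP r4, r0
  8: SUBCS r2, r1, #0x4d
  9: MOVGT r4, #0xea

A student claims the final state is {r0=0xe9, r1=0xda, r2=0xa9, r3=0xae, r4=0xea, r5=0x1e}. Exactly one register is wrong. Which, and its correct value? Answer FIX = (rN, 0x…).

0: ✓ CMP  NZCV=1001
1: ✓ MOVLS  r3←0xae
2: ✓ SUBNE  r2←0x40
3: ✓ CMP  NZCV=1000
4: ✓ SUBLE  r1←0xda
5: ✓ SUBVC  r2←0xf9
6: · SUBHI
7: ✓ CMP  NZCV=0000
8: · SUBCS
9: ✓ MOVGT  r4←0xea

FIX = (r2, 0xf9)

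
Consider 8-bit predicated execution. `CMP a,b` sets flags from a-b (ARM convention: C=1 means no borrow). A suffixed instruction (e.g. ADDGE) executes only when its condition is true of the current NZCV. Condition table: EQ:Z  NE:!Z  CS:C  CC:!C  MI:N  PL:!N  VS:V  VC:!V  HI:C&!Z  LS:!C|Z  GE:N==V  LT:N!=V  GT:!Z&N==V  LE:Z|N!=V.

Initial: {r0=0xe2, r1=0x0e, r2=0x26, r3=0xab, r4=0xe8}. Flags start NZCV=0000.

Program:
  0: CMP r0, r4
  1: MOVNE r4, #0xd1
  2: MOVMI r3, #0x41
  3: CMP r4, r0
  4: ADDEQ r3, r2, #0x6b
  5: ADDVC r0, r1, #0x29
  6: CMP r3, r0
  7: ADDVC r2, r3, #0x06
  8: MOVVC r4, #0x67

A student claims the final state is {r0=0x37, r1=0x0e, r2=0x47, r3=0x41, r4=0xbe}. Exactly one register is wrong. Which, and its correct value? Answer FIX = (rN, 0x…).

[0] flags=1000 → (cmp)
[1] flags=1000 NE?T → r4=0xd1
[2] flags=1000 MI?T → r3=0x41
[3] flags=1000 → (cmp)
[4] flags=1000 EQ?F → skip
[5] flags=1000 VC?T → r0=0x37
[6] flags=0010 → (cmp)
[7] flags=0010 VC?T → r2=0x47
[8] flags=0010 VC?T → r4=0x67

FIX = (r4, 0x67)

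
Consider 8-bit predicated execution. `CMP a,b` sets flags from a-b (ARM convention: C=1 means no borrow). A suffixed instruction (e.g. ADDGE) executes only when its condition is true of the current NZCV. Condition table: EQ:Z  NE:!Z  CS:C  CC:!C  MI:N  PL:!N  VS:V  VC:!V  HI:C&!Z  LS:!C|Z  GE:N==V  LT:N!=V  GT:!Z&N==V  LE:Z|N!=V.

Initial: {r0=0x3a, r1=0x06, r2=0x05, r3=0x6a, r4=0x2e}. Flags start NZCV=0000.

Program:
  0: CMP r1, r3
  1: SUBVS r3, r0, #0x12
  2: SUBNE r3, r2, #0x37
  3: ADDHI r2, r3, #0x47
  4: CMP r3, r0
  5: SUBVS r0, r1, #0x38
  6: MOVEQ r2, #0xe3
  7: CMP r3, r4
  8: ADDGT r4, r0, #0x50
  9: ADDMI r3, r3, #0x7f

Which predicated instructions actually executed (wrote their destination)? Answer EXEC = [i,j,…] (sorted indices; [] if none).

0: ✓ CMP  NZCV=1000
1: · SUBVS
2: ✓ SUBNE  r3←0xce
3: · ADDHI
4: ✓ CMP  NZCV=1010
5: · SUBVS
6: · MOVEQ
7: ✓ CMP  NZCV=1010
8: · ADDGT
9: ✓ ADDMI  r3←0x4d

EXEC = [2,9]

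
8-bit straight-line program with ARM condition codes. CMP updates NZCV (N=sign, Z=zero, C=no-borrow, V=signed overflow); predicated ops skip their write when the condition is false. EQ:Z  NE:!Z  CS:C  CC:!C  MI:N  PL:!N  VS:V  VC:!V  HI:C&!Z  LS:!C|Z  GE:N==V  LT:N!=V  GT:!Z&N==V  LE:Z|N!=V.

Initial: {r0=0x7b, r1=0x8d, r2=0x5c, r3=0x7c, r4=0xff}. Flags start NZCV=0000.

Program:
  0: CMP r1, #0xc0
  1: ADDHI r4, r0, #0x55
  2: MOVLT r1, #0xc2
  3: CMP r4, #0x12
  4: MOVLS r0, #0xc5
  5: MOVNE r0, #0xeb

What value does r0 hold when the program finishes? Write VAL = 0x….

0: ✓ CMP  NZCV=1000
1: · ADDHI
2: ✓ MOVLT  r1←0xc2
3: ✓ CMP  NZCV=1010
4: · MOVLS
5: ✓ MOVNE  r0←0xeb

VAL = 0xeb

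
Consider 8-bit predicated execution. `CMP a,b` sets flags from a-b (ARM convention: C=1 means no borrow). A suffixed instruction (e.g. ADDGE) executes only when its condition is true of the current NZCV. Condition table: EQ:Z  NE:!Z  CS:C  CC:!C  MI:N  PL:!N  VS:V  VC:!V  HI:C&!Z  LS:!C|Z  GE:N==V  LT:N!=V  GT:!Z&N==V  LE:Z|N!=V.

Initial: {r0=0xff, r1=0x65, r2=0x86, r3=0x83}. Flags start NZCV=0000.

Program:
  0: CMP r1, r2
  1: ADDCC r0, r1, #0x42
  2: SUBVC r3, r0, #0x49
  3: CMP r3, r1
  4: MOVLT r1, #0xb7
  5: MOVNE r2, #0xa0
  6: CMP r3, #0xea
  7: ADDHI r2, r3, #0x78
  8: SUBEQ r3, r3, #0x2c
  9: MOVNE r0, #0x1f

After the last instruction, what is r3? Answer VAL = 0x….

[0] flags=1001 → (cmp)
[1] flags=1001 CC?T → r0=0xa7
[2] flags=1001 VC?F → skip
[3] flags=0011 → (cmp)
[4] flags=0011 LT?T → r1=0xb7
[5] flags=0011 NE?T → r2=0xa0
[6] flags=1000 → (cmp)
[7] flags=1000 HI?F → skip
[8] flags=1000 EQ?F → skip
[9] flags=1000 NE?T → r0=0x1f

VAL = 0x83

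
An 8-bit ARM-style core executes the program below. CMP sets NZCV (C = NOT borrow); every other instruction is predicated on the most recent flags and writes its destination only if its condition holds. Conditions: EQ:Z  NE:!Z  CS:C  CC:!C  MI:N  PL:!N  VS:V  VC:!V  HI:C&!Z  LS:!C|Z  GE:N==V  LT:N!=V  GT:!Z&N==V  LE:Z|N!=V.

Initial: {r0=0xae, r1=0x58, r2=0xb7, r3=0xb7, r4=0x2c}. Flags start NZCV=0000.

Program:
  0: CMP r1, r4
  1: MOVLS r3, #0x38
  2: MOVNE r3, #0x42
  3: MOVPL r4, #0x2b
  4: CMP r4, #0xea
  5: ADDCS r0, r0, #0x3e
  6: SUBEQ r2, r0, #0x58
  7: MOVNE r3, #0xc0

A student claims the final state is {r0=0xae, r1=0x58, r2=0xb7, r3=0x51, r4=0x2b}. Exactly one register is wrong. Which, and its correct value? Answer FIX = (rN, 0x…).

FIX = (r3, 0xc0)

0: ✓ CMP  NZCV=0010
1: · MOVLS
2: ✓ MOVNE  r3←0x42
3: ✓ MOVPL  r4←0x2b
4: ✓ CMP  NZCV=0000
5: · ADDCS
6: · SUBEQ
7: ✓ MOVNE  r3←0xc0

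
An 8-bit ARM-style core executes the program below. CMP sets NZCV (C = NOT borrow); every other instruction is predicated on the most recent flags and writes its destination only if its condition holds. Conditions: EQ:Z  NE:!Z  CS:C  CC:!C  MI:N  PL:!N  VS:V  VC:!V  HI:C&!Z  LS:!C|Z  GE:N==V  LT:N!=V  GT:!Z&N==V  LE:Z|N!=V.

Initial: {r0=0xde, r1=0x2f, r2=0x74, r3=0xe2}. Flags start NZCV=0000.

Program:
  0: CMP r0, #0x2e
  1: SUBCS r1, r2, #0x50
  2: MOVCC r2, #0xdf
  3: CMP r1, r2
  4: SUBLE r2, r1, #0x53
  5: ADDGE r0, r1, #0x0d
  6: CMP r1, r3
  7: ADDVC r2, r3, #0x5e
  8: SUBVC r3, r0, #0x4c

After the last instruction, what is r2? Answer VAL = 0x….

VAL = 0x40

0: ✓ CMP  NZCV=1010
1: ✓ SUBCS  r1←0x24
2: · MOVCC
3: ✓ CMP  NZCV=1000
4: ✓ SUBLE  r2←0xd1
5: · ADDGE
6: ✓ CMP  NZCV=0000
7: ✓ ADDVC  r2←0x40
8: ✓ SUBVC  r3←0x92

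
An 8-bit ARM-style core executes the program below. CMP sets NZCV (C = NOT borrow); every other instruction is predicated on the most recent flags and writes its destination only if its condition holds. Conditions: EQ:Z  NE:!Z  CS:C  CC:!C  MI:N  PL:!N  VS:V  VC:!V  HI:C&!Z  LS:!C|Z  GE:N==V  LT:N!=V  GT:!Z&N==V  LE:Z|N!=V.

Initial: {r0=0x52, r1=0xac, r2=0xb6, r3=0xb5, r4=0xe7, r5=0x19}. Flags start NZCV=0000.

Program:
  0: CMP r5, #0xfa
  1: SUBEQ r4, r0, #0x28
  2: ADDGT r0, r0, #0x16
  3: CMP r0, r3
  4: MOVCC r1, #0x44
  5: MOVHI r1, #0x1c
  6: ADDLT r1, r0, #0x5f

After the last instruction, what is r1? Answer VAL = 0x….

0: ✓ CMP  NZCV=0000
1: · SUBEQ
2: ✓ ADDGT  r0←0x68
3: ✓ CMP  NZCV=1001
4: ✓ MOVCC  r1←0x44
5: · MOVHI
6: · ADDLT

VAL = 0x44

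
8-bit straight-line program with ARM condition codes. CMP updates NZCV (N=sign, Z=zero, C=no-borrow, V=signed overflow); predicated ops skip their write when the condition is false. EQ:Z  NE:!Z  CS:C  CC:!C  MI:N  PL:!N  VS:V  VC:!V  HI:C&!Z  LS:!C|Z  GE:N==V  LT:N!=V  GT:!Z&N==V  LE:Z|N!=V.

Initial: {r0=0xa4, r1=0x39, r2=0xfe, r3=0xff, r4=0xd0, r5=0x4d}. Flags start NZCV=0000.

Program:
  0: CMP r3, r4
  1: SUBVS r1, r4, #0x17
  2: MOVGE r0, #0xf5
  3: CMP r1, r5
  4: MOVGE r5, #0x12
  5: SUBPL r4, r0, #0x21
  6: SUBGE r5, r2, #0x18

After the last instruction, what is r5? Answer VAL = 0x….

[0] flags=0010 → (cmp)
[1] flags=0010 VS?F → skip
[2] flags=0010 GE?T → r0=0xf5
[3] flags=1000 → (cmp)
[4] flags=1000 GE?F → skip
[5] flags=1000 PL?F → skip
[6] flags=1000 GE?F → skip

VAL = 0x4d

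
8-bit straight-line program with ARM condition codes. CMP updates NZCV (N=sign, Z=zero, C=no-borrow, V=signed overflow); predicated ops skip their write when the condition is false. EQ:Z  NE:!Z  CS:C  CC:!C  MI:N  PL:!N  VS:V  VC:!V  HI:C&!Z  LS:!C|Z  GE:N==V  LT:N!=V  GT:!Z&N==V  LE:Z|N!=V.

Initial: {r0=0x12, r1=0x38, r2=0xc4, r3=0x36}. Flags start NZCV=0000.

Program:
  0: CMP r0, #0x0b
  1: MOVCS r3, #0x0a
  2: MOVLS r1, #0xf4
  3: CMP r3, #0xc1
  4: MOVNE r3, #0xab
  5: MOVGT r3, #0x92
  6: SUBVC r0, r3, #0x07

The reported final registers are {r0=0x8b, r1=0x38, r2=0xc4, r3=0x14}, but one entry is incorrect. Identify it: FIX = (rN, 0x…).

0: ✓ CMP  NZCV=0010
1: ✓ MOVCS  r3←0x0a
2: · MOVLS
3: ✓ CMP  NZCV=0000
4: ✓ MOVNE  r3←0xab
5: ✓ MOVGT  r3←0x92
6: ✓ SUBVC  r0←0x8b

FIX = (r3, 0x92)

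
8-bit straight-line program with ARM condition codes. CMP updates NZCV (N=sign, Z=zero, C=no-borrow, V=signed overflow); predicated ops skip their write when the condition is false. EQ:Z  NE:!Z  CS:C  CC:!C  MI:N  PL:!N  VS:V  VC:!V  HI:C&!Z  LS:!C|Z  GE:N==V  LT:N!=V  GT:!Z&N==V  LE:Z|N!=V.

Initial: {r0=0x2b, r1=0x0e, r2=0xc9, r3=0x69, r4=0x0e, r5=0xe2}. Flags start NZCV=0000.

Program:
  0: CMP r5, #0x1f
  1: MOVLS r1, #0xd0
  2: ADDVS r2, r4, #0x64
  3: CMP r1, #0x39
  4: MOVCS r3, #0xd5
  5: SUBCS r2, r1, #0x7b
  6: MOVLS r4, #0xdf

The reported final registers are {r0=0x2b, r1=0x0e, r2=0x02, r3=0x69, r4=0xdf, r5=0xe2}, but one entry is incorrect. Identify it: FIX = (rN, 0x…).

FIX = (r2, 0xc9)

0: ✓ CMP  NZCV=1010
1: · MOVLS
2: · ADDVS
3: ✓ CMP  NZCV=1000
4: · MOVCS
5: · SUBCS
6: ✓ MOVLS  r4←0xdf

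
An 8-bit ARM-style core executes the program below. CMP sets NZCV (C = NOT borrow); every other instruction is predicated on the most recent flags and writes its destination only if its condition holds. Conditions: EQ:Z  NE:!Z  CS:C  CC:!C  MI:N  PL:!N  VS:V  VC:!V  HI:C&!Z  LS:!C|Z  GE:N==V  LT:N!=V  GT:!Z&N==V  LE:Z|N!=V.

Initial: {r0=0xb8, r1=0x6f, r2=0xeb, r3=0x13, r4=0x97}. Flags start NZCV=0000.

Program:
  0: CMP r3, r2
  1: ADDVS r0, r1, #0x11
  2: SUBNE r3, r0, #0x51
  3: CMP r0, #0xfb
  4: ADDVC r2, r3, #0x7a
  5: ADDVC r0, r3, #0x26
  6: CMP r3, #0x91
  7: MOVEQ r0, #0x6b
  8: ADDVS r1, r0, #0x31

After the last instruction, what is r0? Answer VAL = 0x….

VAL = 0x8d

0: ✓ CMP  NZCV=0000
1: · ADDVS
2: ✓ SUBNE  r3←0x67
3: ✓ CMP  NZCV=1000
4: ✓ ADDVC  r2←0xe1
5: ✓ ADDVC  r0←0x8d
6: ✓ CMP  NZCV=1001
7: · MOVEQ
8: ✓ ADDVS  r1←0xbe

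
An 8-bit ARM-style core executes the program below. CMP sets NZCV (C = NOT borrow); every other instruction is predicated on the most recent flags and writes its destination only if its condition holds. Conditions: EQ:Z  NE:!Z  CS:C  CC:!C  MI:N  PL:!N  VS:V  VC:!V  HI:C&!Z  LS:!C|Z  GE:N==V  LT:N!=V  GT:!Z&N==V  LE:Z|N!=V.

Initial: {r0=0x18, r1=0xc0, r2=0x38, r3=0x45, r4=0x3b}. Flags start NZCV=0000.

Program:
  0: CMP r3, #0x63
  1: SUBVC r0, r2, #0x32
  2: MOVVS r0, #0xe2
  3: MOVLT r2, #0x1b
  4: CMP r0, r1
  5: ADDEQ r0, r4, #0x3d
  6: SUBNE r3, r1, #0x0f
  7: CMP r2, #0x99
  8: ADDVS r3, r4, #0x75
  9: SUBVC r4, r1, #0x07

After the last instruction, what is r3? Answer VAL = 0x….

VAL = 0xb0

0: ✓ CMP  NZCV=1000
1: ✓ SUBVC  r0←0x06
2: · MOVVS
3: ✓ MOVLT  r2←0x1b
4: ✓ CMP  NZCV=0000
5: · ADDEQ
6: ✓ SUBNE  r3←0xb1
7: ✓ CMP  NZCV=1001
8: ✓ ADDVS  r3←0xb0
9: · SUBVC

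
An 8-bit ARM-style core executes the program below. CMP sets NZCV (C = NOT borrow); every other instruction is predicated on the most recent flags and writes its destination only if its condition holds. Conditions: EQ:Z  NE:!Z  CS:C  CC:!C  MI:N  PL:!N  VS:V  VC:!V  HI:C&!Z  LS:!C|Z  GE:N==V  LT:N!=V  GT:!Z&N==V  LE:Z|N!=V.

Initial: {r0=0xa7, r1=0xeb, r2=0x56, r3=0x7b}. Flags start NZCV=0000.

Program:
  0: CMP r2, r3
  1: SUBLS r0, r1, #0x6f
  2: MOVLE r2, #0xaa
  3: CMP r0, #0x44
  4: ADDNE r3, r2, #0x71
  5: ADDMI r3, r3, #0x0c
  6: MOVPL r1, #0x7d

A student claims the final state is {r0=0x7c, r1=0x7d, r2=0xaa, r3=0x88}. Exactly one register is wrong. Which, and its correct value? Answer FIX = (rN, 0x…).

0: ✓ CMP  NZCV=1000
1: ✓ SUBLS  r0←0x7c
2: ✓ MOVLE  r2←0xaa
3: ✓ CMP  NZCV=0010
4: ✓ ADDNE  r3←0x1b
5: · ADDMI
6: ✓ MOVPL  r1←0x7d

FIX = (r3, 0x1b)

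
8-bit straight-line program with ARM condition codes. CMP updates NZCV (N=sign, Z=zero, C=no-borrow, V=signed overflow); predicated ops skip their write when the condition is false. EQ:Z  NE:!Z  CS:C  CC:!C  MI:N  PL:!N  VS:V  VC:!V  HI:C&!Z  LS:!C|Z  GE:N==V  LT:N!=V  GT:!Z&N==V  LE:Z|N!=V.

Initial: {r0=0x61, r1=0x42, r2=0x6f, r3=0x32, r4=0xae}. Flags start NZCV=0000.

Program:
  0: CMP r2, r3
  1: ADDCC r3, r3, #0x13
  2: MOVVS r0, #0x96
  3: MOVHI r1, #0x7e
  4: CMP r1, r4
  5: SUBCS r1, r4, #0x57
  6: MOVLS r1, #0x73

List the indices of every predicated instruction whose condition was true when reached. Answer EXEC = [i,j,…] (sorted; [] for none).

EXEC = [3,6]

0: ✓ CMP  NZCV=0010
1: · ADDCC
2: · MOVVS
3: ✓ MOVHI  r1←0x7e
4: ✓ CMP  NZCV=1001
5: · SUBCS
6: ✓ MOVLS  r1←0x73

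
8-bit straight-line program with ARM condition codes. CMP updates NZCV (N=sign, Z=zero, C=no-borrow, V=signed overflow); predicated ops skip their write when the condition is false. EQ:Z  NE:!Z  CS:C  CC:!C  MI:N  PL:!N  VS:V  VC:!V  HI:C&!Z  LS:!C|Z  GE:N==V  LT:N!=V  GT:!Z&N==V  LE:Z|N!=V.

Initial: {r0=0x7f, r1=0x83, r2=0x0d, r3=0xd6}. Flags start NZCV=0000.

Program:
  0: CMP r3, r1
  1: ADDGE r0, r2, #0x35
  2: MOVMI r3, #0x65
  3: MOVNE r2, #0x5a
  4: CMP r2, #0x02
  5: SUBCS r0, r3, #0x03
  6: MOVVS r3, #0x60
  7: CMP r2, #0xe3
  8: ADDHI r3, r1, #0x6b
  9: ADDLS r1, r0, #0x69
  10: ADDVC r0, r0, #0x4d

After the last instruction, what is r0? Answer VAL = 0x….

[0] flags=0010 → (cmp)
[1] flags=0010 GE?T → r0=0x42
[2] flags=0010 MI?F → skip
[3] flags=0010 NE?T → r2=0x5a
[4] flags=0010 → (cmp)
[5] flags=0010 CS?T → r0=0xd3
[6] flags=0010 VS?F → skip
[7] flags=0000 → (cmp)
[8] flags=0000 HI?F → skip
[9] flags=0000 LS?T → r1=0x3c
[10] flags=0000 VC?T → r0=0x20

VAL = 0x20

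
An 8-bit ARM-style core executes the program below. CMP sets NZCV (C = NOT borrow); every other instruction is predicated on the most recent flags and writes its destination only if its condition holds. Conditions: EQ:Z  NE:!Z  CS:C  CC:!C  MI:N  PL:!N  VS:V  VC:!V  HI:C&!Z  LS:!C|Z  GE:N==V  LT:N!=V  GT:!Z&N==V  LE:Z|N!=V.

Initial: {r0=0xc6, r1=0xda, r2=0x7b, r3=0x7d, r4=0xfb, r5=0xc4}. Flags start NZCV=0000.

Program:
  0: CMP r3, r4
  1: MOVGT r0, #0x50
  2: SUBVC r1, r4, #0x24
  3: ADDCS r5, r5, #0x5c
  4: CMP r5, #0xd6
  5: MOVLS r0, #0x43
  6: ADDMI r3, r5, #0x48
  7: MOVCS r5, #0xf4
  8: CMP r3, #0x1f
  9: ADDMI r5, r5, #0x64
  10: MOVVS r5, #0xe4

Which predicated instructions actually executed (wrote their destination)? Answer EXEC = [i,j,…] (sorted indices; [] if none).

EXEC = [1,5,6,9]

0: ✓ CMP  NZCV=1001
1: ✓ MOVGT  r0←0x50
2: · SUBVC
3: · ADDCS
4: ✓ CMP  NZCV=1000
5: ✓ MOVLS  r0←0x43
6: ✓ ADDMI  r3←0x0c
7: · MOVCS
8: ✓ CMP  NZCV=1000
9: ✓ ADDMI  r5←0x28
10: · MOVVS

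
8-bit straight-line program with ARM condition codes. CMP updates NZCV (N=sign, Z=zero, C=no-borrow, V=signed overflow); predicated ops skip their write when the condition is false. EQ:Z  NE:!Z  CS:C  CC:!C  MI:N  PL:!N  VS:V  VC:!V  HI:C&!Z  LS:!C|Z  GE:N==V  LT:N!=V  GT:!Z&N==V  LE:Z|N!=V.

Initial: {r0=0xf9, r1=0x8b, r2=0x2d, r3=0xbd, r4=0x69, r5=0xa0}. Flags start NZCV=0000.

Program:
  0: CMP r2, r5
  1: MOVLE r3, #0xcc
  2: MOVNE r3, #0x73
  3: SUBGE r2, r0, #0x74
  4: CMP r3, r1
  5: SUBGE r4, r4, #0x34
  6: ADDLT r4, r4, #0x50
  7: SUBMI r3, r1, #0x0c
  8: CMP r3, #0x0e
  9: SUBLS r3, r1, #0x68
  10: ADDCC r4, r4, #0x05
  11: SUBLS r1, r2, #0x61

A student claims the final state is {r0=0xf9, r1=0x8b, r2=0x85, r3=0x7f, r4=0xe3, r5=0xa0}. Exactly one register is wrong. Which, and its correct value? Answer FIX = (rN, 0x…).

FIX = (r4, 0x35)

[0] flags=1001 → (cmp)
[1] flags=1001 LE?F → skip
[2] flags=1001 NE?T → r3=0x73
[3] flags=1001 GE?T → r2=0x85
[4] flags=1001 → (cmp)
[5] flags=1001 GE?T → r4=0x35
[6] flags=1001 LT?F → skip
[7] flags=1001 MI?T → r3=0x7f
[8] flags=0010 → (cmp)
[9] flags=0010 LS?F → skip
[10] flags=0010 CC?F → skip
[11] flags=0010 LS?F → skip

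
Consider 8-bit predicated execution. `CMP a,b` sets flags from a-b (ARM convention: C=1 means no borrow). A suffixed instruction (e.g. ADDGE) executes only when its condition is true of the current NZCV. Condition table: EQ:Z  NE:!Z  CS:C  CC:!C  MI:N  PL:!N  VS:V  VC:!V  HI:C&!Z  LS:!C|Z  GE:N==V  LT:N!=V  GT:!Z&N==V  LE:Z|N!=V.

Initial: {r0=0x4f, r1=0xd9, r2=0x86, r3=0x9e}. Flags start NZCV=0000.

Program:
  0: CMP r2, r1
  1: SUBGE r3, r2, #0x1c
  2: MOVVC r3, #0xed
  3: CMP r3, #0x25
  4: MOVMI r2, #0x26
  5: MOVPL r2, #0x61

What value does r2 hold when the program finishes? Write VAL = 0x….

0: ✓ CMP  NZCV=1000
1: · SUBGE
2: ✓ MOVVC  r3←0xed
3: ✓ CMP  NZCV=1010
4: ✓ MOVMI  r2←0x26
5: · MOVPL

VAL = 0x26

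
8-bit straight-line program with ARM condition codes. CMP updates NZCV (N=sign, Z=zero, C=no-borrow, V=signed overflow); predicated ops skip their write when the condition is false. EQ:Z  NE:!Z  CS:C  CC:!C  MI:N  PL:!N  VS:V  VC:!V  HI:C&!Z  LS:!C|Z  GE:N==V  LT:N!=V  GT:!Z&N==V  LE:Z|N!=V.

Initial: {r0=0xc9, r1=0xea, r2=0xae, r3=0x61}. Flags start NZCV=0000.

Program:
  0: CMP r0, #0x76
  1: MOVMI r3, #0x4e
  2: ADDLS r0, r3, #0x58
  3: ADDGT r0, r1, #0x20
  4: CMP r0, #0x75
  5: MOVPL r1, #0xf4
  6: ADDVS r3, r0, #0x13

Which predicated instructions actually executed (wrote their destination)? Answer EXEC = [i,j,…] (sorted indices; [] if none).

0: ✓ CMP  NZCV=0011
1: · MOVMI
2: · ADDLS
3: · ADDGT
4: ✓ CMP  NZCV=0011
5: ✓ MOVPL  r1←0xf4
6: ✓ ADDVS  r3←0xdc

EXEC = [5,6]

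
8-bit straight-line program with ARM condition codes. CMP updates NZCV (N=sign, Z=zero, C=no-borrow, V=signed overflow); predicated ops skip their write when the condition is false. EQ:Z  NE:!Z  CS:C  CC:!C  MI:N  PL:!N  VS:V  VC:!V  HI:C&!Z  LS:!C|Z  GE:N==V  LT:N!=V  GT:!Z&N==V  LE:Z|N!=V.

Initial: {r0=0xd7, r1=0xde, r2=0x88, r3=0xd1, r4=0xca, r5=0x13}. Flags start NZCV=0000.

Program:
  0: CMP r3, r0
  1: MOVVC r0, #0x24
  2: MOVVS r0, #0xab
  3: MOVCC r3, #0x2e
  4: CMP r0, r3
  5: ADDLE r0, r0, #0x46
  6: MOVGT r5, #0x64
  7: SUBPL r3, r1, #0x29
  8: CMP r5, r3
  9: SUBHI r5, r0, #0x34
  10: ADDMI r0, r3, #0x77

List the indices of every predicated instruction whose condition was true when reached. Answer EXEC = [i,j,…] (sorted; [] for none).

EXEC = [1,3,5,10]

[0] flags=1000 → (cmp)
[1] flags=1000 VC?T → r0=0x24
[2] flags=1000 VS?F → skip
[3] flags=1000 CC?T → r3=0x2e
[4] flags=1000 → (cmp)
[5] flags=1000 LE?T → r0=0x6a
[6] flags=1000 GT?F → skip
[7] flags=1000 PL?F → skip
[8] flags=1000 → (cmp)
[9] flags=1000 HI?F → skip
[10] flags=1000 MI?T → r0=0xa5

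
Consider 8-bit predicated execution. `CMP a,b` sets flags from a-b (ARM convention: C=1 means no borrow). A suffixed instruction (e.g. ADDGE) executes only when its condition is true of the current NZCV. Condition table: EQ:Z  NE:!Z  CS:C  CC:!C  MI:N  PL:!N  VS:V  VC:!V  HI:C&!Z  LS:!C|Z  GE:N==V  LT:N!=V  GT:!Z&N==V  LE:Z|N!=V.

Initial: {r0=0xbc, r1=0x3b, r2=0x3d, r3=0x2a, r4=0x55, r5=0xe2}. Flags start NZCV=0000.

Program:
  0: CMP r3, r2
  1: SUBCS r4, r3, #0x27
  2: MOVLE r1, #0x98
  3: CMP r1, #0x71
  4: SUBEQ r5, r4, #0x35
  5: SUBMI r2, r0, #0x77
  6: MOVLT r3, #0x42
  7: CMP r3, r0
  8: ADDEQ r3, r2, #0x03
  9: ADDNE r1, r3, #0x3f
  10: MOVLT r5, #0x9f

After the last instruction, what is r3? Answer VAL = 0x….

[0] flags=1000 → (cmp)
[1] flags=1000 CS?F → skip
[2] flags=1000 LE?T → r1=0x98
[3] flags=0011 → (cmp)
[4] flags=0011 EQ?F → skip
[5] flags=0011 MI?F → skip
[6] flags=0011 LT?T → r3=0x42
[7] flags=1001 → (cmp)
[8] flags=1001 EQ?F → skip
[9] flags=1001 NE?T → r1=0x81
[10] flags=1001 LT?F → skip

VAL = 0x42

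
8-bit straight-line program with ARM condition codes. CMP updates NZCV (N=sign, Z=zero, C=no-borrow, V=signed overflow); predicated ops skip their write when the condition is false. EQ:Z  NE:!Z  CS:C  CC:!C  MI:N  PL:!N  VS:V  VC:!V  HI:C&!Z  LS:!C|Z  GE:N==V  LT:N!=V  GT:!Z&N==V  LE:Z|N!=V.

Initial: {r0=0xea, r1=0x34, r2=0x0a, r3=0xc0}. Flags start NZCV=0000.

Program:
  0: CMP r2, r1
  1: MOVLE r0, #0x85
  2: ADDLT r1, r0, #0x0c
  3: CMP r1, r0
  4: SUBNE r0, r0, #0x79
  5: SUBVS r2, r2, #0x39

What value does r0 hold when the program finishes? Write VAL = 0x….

VAL = 0x0c

0: ✓ CMP  NZCV=1000
1: ✓ MOVLE  r0←0x85
2: ✓ ADDLT  r1←0x91
3: ✓ CMP  NZCV=0010
4: ✓ SUBNE  r0←0x0c
5: · SUBVS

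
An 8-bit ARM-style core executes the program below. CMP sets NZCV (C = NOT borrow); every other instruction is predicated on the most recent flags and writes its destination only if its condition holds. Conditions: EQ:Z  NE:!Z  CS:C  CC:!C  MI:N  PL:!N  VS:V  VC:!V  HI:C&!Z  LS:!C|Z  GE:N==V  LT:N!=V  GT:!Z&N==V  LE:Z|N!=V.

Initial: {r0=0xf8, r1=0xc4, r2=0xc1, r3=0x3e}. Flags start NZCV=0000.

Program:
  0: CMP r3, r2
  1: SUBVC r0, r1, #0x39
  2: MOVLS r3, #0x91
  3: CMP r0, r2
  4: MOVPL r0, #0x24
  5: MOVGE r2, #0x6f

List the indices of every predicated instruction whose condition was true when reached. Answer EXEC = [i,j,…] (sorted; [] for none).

EXEC = [1,2]

0: ✓ CMP  NZCV=0000
1: ✓ SUBVC  r0←0x8b
2: ✓ MOVLS  r3←0x91
3: ✓ CMP  NZCV=1000
4: · MOVPL
5: · MOVGE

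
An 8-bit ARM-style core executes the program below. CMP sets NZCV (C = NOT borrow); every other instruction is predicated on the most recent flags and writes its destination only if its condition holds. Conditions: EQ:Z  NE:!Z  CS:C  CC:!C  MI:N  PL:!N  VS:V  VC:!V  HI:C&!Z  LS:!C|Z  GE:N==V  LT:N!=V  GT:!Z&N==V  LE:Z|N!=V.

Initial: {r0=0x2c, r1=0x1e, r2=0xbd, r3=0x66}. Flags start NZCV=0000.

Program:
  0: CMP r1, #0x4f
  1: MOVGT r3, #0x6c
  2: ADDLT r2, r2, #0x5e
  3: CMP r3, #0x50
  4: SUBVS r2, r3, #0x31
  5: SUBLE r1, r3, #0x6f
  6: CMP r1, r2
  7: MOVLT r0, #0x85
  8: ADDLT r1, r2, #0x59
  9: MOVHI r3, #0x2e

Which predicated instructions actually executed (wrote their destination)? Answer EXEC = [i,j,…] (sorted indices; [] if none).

EXEC = [2,9]

0: ✓ CMP  NZCV=1000
1: · MOVGT
2: ✓ ADDLT  r2←0x1b
3: ✓ CMP  NZCV=0010
4: · SUBVS
5: · SUBLE
6: ✓ CMP  NZCV=0010
7: · MOVLT
8: · ADDLT
9: ✓ MOVHI  r3←0x2e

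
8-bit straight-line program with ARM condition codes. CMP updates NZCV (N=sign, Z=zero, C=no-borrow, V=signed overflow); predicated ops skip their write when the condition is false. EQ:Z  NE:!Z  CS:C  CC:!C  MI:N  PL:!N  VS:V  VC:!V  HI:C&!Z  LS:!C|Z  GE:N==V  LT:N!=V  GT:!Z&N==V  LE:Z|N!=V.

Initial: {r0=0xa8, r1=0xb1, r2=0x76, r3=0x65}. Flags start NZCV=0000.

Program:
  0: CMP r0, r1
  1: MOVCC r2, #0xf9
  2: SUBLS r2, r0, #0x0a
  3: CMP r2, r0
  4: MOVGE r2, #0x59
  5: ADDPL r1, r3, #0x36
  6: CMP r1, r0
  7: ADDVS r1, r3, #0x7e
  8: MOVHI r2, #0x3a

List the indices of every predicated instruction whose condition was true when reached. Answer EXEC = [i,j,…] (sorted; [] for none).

0: ✓ CMP  NZCV=1000
1: ✓ MOVCC  r2←0xf9
2: ✓ SUBLS  r2←0x9e
3: ✓ CMP  NZCV=1000
4: · MOVGE
5: · ADDPL
6: ✓ CMP  NZCV=0010
7: · ADDVS
8: ✓ MOVHI  r2←0x3a

EXEC = [1,2,8]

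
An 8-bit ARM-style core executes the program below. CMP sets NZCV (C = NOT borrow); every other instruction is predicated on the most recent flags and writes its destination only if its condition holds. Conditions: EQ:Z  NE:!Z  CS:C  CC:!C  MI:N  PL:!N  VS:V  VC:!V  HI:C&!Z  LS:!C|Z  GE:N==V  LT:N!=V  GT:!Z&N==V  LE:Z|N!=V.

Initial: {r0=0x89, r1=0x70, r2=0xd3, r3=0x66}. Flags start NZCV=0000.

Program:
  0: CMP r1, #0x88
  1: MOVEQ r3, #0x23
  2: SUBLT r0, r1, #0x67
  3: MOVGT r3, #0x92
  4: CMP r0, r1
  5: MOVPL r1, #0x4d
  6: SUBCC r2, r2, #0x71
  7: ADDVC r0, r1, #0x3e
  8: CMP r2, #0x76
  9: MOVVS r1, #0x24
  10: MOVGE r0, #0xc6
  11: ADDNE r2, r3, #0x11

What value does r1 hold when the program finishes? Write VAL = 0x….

0: ✓ CMP  NZCV=1001
1: · MOVEQ
2: · SUBLT
3: ✓ MOVGT  r3←0x92
4: ✓ CMP  NZCV=0011
5: ✓ MOVPL  r1←0x4d
6: · SUBCC
7: · ADDVC
8: ✓ CMP  NZCV=0011
9: ✓ MOVVS  r1←0x24
10: · MOVGE
11: ✓ ADDNE  r2←0xa3

VAL = 0x24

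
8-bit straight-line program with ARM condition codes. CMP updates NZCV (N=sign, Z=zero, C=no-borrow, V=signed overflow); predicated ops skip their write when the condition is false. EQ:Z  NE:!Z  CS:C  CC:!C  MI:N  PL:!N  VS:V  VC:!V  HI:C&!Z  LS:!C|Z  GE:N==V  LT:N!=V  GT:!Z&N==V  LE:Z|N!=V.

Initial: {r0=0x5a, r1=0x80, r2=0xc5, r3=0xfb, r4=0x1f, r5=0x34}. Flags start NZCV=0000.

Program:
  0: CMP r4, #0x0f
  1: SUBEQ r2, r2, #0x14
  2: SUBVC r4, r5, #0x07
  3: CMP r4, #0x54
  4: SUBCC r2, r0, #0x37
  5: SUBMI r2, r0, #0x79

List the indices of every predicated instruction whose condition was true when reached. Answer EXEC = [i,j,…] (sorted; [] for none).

EXEC = [2,4,5]

[0] flags=0010 → (cmp)
[1] flags=0010 EQ?F → skip
[2] flags=0010 VC?T → r4=0x2d
[3] flags=1000 → (cmp)
[4] flags=1000 CC?T → r2=0x23
[5] flags=1000 MI?T → r2=0xe1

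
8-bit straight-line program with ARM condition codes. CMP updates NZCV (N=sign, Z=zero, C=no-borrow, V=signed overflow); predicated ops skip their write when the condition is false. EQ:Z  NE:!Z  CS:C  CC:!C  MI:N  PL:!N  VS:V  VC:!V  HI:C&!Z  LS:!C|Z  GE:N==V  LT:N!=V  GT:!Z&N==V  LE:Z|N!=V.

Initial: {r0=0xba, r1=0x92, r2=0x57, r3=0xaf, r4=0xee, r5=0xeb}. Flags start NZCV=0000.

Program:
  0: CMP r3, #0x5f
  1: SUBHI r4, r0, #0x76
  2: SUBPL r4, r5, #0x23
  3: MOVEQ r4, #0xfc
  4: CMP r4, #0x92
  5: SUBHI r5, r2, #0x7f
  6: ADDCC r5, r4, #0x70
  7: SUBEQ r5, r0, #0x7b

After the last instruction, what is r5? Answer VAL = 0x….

[0] flags=0011 → (cmp)
[1] flags=0011 HI?T → r4=0x44
[2] flags=0011 PL?T → r4=0xc8
[3] flags=0011 EQ?F → skip
[4] flags=0010 → (cmp)
[5] flags=0010 HI?T → r5=0xd8
[6] flags=0010 CC?F → skip
[7] flags=0010 EQ?F → skip

VAL = 0xd8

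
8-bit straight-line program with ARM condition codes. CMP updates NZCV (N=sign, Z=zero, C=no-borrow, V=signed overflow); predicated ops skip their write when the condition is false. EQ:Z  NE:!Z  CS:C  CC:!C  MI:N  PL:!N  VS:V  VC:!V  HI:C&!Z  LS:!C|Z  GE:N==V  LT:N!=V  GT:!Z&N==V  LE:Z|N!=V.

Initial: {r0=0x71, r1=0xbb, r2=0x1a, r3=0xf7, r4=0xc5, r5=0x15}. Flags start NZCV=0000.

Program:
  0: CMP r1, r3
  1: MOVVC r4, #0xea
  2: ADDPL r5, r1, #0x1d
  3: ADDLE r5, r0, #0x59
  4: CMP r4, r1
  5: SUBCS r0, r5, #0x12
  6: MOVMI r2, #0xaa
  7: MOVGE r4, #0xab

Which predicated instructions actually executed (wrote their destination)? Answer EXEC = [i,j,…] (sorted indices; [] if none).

[0] flags=1000 → (cmp)
[1] flags=1000 VC?T → r4=0xea
[2] flags=1000 PL?F → skip
[3] flags=1000 LE?T → r5=0xca
[4] flags=0010 → (cmp)
[5] flags=0010 CS?T → r0=0xb8
[6] flags=0010 MI?F → skip
[7] flags=0010 GE?T → r4=0xab

EXEC = [1,3,5,7]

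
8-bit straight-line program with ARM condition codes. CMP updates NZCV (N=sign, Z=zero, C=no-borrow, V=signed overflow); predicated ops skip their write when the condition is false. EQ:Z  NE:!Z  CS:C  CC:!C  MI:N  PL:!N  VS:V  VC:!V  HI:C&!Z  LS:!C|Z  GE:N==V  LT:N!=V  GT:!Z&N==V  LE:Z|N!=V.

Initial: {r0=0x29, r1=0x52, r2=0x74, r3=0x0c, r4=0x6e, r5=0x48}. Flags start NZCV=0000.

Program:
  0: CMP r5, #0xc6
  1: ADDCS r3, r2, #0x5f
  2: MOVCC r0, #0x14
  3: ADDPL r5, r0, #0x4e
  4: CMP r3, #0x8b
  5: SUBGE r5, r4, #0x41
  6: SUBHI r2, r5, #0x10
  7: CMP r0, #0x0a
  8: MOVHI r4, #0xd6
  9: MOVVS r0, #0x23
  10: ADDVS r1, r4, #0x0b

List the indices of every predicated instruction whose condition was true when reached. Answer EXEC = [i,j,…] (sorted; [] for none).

[0] flags=1001 → (cmp)
[1] flags=1001 CS?F → skip
[2] flags=1001 CC?T → r0=0x14
[3] flags=1001 PL?F → skip
[4] flags=1001 → (cmp)
[5] flags=1001 GE?T → r5=0x2d
[6] flags=1001 HI?F → skip
[7] flags=0010 → (cmp)
[8] flags=0010 HI?T → r4=0xd6
[9] flags=0010 VS?F → skip
[10] flags=0010 VS?F → skip

EXEC = [2,5,8]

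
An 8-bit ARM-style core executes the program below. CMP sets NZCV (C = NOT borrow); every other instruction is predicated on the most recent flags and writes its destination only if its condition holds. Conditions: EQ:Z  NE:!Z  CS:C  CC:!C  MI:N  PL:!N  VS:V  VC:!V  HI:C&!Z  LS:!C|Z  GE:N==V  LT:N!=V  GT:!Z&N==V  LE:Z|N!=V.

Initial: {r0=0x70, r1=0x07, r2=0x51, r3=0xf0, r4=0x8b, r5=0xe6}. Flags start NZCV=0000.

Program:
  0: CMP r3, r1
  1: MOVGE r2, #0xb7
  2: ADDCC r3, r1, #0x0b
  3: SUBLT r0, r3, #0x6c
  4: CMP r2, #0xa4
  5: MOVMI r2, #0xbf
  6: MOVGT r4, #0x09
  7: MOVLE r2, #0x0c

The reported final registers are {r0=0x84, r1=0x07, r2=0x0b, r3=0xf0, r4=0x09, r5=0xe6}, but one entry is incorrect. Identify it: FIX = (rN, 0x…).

[0] flags=1010 → (cmp)
[1] flags=1010 GE?F → skip
[2] flags=1010 CC?F → skip
[3] flags=1010 LT?T → r0=0x84
[4] flags=1001 → (cmp)
[5] flags=1001 MI?T → r2=0xbf
[6] flags=1001 GT?T → r4=0x09
[7] flags=1001 LE?F → skip

FIX = (r2, 0xbf)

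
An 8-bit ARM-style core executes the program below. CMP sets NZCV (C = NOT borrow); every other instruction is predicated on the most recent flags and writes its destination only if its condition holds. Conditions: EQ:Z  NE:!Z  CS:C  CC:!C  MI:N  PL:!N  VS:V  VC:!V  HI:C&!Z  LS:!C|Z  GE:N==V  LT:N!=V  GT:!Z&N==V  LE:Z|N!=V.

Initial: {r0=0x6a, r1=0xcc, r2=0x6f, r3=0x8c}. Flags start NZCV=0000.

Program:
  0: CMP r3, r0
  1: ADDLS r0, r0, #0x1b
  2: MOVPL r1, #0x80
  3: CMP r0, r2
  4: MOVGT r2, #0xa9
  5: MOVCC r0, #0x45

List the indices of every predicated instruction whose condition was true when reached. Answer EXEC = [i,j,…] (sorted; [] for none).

EXEC = [2,5]

[0] flags=0011 → (cmp)
[1] flags=0011 LS?F → skip
[2] flags=0011 PL?T → r1=0x80
[3] flags=1000 → (cmp)
[4] flags=1000 GT?F → skip
[5] flags=1000 CC?T → r0=0x45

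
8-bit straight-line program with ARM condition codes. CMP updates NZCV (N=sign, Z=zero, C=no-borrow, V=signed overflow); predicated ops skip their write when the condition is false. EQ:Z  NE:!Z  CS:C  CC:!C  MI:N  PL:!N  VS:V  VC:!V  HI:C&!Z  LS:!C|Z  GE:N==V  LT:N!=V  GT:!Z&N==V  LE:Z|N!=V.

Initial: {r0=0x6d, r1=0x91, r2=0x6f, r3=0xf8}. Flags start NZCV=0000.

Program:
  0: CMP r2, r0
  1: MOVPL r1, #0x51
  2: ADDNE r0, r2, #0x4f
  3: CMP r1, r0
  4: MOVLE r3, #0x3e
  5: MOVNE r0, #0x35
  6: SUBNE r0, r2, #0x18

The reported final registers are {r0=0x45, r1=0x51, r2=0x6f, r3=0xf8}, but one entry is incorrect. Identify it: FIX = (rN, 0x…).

FIX = (r0, 0x57)

0: ✓ CMP  NZCV=0010
1: ✓ MOVPL  r1←0x51
2: ✓ ADDNE  r0←0xbe
3: ✓ CMP  NZCV=1001
4: · MOVLE
5: ✓ MOVNE  r0←0x35
6: ✓ SUBNE  r0←0x57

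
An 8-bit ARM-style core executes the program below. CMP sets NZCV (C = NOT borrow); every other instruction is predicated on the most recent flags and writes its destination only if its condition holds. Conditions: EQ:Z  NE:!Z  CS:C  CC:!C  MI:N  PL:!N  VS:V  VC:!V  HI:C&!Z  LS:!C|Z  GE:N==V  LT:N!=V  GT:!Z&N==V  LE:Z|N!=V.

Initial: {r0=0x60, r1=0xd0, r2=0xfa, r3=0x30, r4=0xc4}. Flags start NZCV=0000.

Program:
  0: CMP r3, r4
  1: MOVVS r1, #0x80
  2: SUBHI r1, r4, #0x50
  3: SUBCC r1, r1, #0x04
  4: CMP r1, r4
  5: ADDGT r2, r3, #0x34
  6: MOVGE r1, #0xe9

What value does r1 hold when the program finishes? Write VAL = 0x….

VAL = 0xe9

0: ✓ CMP  NZCV=0000
1: · MOVVS
2: · SUBHI
3: ✓ SUBCC  r1←0xcc
4: ✓ CMP  NZCV=0010
5: ✓ ADDGT  r2←0x64
6: ✓ MOVGE  r1←0xe9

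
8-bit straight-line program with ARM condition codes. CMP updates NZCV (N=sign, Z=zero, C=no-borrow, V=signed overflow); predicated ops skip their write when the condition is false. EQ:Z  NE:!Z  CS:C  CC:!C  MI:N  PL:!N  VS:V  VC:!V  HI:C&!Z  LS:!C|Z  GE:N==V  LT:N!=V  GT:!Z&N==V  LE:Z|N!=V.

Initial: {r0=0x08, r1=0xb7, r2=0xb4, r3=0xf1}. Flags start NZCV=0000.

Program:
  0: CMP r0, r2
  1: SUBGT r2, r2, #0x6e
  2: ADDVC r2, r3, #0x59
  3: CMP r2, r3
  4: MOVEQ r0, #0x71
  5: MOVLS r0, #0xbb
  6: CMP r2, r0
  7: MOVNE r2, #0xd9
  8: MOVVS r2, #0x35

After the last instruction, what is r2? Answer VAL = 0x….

0: ✓ CMP  NZCV=0000
1: ✓ SUBGT  r2←0x46
2: ✓ ADDVC  r2←0x4a
3: ✓ CMP  NZCV=0000
4: · MOVEQ
5: ✓ MOVLS  r0←0xbb
6: ✓ CMP  NZCV=1001
7: ✓ MOVNE  r2←0xd9
8: ✓ MOVVS  r2←0x35

VAL = 0x35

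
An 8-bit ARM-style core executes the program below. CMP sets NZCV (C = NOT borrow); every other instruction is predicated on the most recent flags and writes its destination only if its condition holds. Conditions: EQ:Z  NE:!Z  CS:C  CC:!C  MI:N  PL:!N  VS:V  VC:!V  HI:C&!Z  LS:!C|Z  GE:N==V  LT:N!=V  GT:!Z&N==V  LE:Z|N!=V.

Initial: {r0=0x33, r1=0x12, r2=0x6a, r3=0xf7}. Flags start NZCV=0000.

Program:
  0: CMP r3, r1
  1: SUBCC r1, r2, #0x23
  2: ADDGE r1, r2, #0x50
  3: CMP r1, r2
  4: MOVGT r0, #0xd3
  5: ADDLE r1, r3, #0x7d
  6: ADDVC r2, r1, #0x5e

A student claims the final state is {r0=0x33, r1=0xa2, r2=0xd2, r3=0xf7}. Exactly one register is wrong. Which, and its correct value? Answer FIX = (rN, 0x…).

FIX = (r1, 0x74)

[0] flags=1010 → (cmp)
[1] flags=1010 CC?F → skip
[2] flags=1010 GE?F → skip
[3] flags=1000 → (cmp)
[4] flags=1000 GT?F → skip
[5] flags=1000 LE?T → r1=0x74
[6] flags=1000 VC?T → r2=0xd2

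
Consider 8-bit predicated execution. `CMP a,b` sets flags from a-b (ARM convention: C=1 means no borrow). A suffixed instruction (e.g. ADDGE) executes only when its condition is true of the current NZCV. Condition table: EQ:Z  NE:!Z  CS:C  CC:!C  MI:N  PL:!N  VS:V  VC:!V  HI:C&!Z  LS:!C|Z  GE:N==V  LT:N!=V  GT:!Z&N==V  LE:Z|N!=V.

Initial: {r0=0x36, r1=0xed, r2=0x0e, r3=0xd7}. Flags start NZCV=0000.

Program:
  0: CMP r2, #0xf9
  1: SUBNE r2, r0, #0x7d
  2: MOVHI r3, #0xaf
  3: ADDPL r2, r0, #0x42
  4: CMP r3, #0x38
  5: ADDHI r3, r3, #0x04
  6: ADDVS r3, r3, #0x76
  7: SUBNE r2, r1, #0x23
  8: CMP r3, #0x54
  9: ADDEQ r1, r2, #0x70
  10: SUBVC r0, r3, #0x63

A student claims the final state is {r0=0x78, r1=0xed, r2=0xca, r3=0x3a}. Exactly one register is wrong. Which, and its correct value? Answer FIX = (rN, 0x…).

[0] flags=0000 → (cmp)
[1] flags=0000 NE?T → r2=0xb9
[2] flags=0000 HI?F → skip
[3] flags=0000 PL?T → r2=0x78
[4] flags=1010 → (cmp)
[5] flags=1010 HI?T → r3=0xdb
[6] flags=1010 VS?F → skip
[7] flags=1010 NE?T → r2=0xca
[8] flags=1010 → (cmp)
[9] flags=1010 EQ?F → skip
[10] flags=1010 VC?T → r0=0x78

FIX = (r3, 0xdb)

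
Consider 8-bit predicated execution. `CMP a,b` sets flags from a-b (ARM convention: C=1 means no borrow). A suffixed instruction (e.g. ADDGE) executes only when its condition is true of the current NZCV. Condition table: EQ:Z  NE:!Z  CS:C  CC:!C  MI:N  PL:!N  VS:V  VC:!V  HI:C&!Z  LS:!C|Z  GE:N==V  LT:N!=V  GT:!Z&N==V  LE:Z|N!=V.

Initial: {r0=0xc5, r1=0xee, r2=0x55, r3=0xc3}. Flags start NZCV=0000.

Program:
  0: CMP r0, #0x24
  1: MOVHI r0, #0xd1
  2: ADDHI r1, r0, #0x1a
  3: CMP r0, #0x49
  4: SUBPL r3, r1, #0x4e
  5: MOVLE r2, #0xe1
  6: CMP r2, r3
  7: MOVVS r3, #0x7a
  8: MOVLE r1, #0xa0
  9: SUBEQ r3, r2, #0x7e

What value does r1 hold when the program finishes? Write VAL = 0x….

[0] flags=1010 → (cmp)
[1] flags=1010 HI?T → r0=0xd1
[2] flags=1010 HI?T → r1=0xeb
[3] flags=1010 → (cmp)
[4] flags=1010 PL?F → skip
[5] flags=1010 LE?T → r2=0xe1
[6] flags=0010 → (cmp)
[7] flags=0010 VS?F → skip
[8] flags=0010 LE?F → skip
[9] flags=0010 EQ?F → skip

VAL = 0xeb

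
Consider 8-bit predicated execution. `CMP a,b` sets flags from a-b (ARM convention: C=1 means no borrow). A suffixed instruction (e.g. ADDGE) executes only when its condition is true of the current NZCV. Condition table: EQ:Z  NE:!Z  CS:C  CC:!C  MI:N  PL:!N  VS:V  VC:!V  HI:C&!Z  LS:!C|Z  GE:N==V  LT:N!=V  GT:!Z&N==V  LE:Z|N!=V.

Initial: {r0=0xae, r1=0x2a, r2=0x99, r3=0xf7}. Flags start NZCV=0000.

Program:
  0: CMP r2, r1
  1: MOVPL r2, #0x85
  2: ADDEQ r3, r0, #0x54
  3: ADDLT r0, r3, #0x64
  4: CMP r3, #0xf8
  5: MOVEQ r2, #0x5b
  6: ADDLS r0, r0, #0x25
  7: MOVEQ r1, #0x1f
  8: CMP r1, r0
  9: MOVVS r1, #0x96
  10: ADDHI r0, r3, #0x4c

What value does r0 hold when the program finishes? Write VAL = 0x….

0: ✓ CMP  NZCV=0011
1: ✓ MOVPL  r2←0x85
2: · ADDEQ
3: ✓ ADDLT  r0←0x5b
4: ✓ CMP  NZCV=1000
5: · MOVEQ
6: ✓ ADDLS  r0←0x80
7: · MOVEQ
8: ✓ CMP  NZCV=1001
9: ✓ MOVVS  r1←0x96
10: · ADDHI

VAL = 0x80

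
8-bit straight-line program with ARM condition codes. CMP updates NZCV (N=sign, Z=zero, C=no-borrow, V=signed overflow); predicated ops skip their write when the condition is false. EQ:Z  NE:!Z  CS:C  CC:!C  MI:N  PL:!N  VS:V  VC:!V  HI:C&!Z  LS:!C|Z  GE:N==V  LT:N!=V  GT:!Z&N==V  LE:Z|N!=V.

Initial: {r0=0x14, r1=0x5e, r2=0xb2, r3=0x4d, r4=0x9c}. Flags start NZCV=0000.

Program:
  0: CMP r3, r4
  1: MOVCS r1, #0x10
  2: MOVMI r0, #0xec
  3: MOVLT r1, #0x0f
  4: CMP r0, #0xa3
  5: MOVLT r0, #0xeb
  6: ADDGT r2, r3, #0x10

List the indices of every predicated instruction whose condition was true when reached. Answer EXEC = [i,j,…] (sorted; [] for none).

0: ✓ CMP  NZCV=1001
1: · MOVCS
2: ✓ MOVMI  r0←0xec
3: · MOVLT
4: ✓ CMP  NZCV=0010
5: · MOVLT
6: ✓ ADDGT  r2←0x5d

EXEC = [2,6]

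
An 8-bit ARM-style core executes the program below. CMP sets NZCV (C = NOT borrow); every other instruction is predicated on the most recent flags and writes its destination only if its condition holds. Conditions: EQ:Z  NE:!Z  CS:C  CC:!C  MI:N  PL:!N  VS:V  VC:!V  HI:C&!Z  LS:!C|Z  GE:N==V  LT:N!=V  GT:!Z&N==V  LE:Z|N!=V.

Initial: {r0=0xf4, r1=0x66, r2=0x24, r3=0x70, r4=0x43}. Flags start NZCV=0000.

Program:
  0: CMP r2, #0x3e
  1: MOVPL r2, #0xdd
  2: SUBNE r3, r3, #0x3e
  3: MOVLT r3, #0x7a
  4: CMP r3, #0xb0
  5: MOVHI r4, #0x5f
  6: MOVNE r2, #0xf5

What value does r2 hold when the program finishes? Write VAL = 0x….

VAL = 0xf5

[0] flags=1000 → (cmp)
[1] flags=1000 PL?F → skip
[2] flags=1000 NE?T → r3=0x32
[3] flags=1000 LT?T → r3=0x7a
[4] flags=1001 → (cmp)
[5] flags=1001 HI?F → skip
[6] flags=1001 NE?T → r2=0xf5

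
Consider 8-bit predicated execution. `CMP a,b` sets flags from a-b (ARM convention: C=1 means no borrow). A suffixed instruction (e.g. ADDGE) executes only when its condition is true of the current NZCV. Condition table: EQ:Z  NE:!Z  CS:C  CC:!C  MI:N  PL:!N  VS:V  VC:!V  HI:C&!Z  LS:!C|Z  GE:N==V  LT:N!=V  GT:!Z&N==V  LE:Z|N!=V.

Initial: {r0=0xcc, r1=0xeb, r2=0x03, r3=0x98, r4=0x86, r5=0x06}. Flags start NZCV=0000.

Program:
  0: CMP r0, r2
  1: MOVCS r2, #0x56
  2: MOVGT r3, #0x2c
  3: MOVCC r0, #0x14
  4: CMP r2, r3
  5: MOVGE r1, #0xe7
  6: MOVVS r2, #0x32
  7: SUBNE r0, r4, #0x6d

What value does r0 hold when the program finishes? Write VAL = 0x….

0: ✓ CMP  NZCV=1010
1: ✓ MOVCS  r2←0x56
2: · MOVGT
3: · MOVCC
4: ✓ CMP  NZCV=1001
5: ✓ MOVGE  r1←0xe7
6: ✓ MOVVS  r2←0x32
7: ✓ SUBNE  r0←0x19

VAL = 0x19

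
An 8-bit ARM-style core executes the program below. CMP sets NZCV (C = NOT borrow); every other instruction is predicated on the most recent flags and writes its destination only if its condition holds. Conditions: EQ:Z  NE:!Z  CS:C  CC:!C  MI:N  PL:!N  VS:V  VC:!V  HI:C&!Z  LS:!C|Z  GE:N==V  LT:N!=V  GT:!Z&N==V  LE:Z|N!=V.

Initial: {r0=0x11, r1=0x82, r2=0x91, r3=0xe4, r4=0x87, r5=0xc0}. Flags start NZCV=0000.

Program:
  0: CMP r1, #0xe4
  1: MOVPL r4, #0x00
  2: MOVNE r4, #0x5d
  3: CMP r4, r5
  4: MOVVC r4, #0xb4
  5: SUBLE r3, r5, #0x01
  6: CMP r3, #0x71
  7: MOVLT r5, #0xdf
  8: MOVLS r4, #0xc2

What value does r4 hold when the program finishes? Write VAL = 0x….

VAL = 0x5d

0: ✓ CMP  NZCV=1000
1: · MOVPL
2: ✓ MOVNE  r4←0x5d
3: ✓ CMP  NZCV=1001
4: · MOVVC
5: · SUBLE
6: ✓ CMP  NZCV=0011
7: ✓ MOVLT  r5←0xdf
8: · MOVLS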